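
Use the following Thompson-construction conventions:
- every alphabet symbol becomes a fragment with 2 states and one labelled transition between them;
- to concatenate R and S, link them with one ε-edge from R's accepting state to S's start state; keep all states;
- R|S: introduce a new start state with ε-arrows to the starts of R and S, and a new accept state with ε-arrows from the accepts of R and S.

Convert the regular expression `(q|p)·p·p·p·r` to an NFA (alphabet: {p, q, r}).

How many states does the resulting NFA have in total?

14

By structural recursion:
Each of the 6 symbol leaves contributes a 2-state fragment.
  q|p — 6 states
  (q|p)·p·p·p·r — 14 states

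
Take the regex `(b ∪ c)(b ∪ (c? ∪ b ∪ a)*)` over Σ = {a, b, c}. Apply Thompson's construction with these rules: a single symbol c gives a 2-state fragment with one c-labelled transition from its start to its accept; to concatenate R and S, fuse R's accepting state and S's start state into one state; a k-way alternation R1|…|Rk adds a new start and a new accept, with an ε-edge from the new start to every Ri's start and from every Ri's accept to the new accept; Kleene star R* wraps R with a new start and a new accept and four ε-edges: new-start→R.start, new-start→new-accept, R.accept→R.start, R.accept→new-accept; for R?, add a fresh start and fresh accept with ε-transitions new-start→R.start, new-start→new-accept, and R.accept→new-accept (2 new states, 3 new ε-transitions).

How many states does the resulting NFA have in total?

21

Recursing over subexpressions:
Each of the 6 symbol leaves contributes a 2-state fragment.
  b ∪ c → 6 states
  c? → 4 states
  c? ∪ b ∪ a → 10 states
  (c? ∪ b ∪ a)* → 12 states
  b ∪ (c? ∪ b ∪ a)* → 16 states
  (b ∪ c)(b ∪ (c? ∪ b ∪ a)*) → 21 states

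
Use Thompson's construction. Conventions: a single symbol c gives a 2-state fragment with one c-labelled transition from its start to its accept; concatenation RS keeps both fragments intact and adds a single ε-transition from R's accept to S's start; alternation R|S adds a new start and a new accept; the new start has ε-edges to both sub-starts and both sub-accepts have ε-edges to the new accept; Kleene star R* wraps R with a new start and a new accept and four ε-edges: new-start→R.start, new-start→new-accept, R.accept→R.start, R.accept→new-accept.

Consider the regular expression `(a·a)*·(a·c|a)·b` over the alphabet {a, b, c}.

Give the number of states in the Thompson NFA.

16

By structural recursion:
Each of the 6 symbol leaves contributes a 2-state fragment.
  a·a → 4 states
  (a·a)* → 6 states
  a·c → 4 states
  a·c|a → 8 states
  (a·a)*·(a·c|a)·b → 16 states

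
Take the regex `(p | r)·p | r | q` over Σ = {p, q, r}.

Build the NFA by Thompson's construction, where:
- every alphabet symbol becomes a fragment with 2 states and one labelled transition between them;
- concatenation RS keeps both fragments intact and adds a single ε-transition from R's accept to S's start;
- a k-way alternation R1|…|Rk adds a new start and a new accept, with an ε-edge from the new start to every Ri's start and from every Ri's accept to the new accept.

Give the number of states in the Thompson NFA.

14

Bottom-up over the parse tree:
Each of the 5 symbol leaves contributes a 2-state fragment.
  p | r — 6 states
  (p | r)·p — 8 states
  (p | r)·p | r | q — 14 states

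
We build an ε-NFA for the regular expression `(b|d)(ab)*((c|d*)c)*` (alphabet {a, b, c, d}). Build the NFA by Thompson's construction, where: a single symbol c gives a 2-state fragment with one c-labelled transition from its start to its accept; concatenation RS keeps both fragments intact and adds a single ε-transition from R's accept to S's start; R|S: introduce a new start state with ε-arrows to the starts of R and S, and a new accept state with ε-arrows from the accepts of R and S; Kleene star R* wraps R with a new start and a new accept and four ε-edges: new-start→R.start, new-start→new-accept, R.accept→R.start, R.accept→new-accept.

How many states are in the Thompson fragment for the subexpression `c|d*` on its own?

8

Fragment for `c|d*`:
Each of the 2 symbol leaves contributes a 2-state fragment.
  d* — 4 states
  c|d* — 8 states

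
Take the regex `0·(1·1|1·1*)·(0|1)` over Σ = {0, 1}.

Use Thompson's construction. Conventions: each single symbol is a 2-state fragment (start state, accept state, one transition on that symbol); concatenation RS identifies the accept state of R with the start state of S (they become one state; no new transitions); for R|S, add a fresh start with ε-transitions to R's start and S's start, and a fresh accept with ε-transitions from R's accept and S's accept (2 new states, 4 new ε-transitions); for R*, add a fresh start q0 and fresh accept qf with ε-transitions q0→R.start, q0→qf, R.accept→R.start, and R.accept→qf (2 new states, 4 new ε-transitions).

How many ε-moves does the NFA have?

12

Building bottom-up:
Each of the 7 symbol leaves contributes 0 ε-transitions.
  1·1 : 0 ε-transitions
  1* : 4 ε-transitions
  1·1* : 4 ε-transitions
  1·1|1·1* : 8 ε-transitions
  0|1 : 4 ε-transitions
  0·(1·1|1·1*)·(0|1) : 12 ε-transitions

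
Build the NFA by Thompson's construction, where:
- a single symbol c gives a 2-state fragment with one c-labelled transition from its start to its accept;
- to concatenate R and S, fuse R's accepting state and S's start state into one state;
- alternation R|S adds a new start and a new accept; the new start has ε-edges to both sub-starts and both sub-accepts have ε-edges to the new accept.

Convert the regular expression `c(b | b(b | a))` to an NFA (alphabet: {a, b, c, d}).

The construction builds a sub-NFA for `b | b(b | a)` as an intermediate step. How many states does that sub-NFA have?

Fragment for `b | b(b | a)`:
Each of the 4 symbol leaves contributes a 2-state fragment.
  b | a = 6 states
  b(b | a) = 7 states
  b | b(b | a) = 11 states

11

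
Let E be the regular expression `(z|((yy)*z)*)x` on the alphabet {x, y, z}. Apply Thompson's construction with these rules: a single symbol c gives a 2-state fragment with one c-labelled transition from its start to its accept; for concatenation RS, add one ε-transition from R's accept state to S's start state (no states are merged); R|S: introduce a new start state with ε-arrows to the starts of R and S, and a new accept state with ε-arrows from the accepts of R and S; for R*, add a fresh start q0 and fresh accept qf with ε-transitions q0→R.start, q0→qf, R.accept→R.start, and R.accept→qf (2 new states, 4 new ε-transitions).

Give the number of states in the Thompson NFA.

16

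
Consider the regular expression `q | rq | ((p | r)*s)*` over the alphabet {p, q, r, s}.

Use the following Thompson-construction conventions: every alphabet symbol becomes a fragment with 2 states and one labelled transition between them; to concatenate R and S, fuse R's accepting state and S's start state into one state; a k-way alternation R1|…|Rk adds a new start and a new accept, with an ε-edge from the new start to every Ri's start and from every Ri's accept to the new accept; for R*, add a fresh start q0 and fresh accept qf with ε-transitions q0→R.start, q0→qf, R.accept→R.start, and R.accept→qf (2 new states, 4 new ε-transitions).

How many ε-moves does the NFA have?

18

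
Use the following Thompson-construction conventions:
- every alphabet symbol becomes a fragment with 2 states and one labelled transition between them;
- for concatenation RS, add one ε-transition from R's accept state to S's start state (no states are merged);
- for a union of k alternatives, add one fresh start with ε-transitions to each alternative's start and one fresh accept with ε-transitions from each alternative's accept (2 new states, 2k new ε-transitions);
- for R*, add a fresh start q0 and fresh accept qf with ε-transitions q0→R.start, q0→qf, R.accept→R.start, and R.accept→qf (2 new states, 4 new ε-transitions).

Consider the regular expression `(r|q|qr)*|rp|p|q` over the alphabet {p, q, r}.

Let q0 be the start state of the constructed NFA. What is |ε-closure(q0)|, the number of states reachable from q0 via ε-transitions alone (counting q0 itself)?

Work bottom-up. For each fragment F, track |ε-closure(F.start)| and whether F's accept lies in that closure (i.e. whether F accepts ε). A single-symbol fragment has closure size 1 and does not accept ε.
  qr : |closure| equals the left operand's closure size = 1 (its accept is not ε-reachable, so the closure stops there)
  r|q|qr : |closure| = 1 + 1 + 1 + 1 = 4 (the new accept is not ε-reachable since no branch accepts ε)
  (r|q|qr)* : |closure| = 1 (new start) + 4 (body) + 1 (new accept) = 6
  rp : |closure| equals the left operand's closure size = 1 (its accept is not ε-reachable, so the closure stops there)
  (r|q|qr)*|rp|p|q : new start ε-reaches every alternative's start; at least one alternative accepts ε, so the union's new accept is reached too: |closure| = 1 + 6 + 1 + 1 + 1 + 1 = 11

11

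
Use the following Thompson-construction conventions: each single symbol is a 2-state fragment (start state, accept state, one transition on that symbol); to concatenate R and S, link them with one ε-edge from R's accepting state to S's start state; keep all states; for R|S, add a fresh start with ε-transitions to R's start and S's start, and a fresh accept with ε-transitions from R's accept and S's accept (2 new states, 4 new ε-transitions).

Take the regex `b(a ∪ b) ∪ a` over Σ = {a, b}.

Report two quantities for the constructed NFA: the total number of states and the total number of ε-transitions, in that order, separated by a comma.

12, 9

Per subexpression:
Each of the 4 symbol leaves contributes 2 states and 0 ε-transitions.
  a ∪ b : 6 states, 4 ε-transitions
  b(a ∪ b) : 8 states, 5 ε-transitions
  b(a ∪ b) ∪ a : 12 states, 9 ε-transitions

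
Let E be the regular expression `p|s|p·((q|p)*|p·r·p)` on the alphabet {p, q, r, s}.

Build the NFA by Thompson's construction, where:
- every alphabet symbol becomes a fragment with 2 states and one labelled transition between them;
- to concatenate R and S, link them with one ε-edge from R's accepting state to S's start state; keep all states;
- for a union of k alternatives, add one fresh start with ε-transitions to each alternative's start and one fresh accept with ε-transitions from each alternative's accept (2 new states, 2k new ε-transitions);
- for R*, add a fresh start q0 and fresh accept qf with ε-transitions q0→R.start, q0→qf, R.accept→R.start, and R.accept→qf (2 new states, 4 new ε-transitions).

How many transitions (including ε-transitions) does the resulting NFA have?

Bottom-up over the parse tree:
Each of the 8 symbol leaves contributes 1 transition (1 symbol, 0 ε).
  q|p — 6 transitions (2 symbol, 4 ε)
  (q|p)* — 10 transitions (2 symbol, 8 ε)
  p·r·p — 5 transitions (3 symbol, 2 ε)
  (q|p)*|p·r·p — 19 transitions (5 symbol, 14 ε)
  p·((q|p)*|p·r·p) — 21 transitions (6 symbol, 15 ε)
  p|s|p·((q|p)*|p·r·p) — 29 transitions (8 symbol, 21 ε)

29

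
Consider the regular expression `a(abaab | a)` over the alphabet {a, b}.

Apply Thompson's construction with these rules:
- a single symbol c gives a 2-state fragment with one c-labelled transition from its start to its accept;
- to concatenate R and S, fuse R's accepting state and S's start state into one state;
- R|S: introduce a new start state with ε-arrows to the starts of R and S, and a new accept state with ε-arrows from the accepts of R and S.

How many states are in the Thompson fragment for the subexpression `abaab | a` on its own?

Fragment for `abaab | a`:
Each of the 6 symbol leaves contributes a 2-state fragment.
  abaab : 6 states
  abaab | a : 10 states

10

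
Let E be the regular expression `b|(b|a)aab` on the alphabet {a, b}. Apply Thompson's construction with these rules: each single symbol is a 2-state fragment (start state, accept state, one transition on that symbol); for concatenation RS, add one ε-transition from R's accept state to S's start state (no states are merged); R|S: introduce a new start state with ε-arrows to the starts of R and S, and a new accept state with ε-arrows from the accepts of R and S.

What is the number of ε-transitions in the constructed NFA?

11

Building bottom-up:
Each of the 6 symbol leaves contributes 0 ε-transitions.
  b|a = 4 ε-transitions
  (b|a)aab = 7 ε-transitions
  b|(b|a)aab = 11 ε-transitions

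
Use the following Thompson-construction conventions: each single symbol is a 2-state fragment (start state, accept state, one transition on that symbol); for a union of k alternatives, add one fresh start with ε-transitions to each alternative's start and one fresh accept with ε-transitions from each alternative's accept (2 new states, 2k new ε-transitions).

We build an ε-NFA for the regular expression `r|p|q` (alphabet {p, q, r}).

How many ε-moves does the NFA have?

Per subexpression:
Each of the 3 symbol leaves contributes 0 ε-transitions.
  r|p|q = 6 ε-transitions

6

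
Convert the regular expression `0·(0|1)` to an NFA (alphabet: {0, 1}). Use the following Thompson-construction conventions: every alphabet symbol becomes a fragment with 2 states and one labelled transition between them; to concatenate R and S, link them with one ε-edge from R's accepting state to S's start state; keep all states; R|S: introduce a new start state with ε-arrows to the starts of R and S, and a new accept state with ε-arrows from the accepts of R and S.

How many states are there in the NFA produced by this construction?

8

Recursing over subexpressions:
Each of the 3 symbol leaves contributes a 2-state fragment.
  0|1 → 6 states
  0·(0|1) → 8 states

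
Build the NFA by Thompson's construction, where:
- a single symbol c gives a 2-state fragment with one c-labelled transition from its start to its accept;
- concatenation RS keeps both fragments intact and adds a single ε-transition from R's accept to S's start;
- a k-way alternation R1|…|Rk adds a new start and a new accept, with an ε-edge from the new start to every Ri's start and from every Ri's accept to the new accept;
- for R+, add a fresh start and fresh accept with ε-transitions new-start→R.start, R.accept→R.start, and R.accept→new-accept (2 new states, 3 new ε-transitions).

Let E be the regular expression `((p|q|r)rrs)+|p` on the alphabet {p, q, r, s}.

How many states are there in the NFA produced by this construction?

By structural recursion:
Each of the 7 symbol leaves contributes a 2-state fragment.
  p|q|r = 8 states
  (p|q|r)rrs = 14 states
  ((p|q|r)rrs)+ = 16 states
  ((p|q|r)rrs)+|p = 20 states

20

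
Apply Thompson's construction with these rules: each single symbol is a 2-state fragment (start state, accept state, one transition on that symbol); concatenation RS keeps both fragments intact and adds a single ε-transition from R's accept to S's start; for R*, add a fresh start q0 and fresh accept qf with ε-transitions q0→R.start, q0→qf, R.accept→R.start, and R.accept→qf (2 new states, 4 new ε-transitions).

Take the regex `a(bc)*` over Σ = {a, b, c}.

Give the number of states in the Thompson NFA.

8

Bottom-up over the parse tree:
Each of the 3 symbol leaves contributes a 2-state fragment.
  bc : 4 states
  (bc)* : 6 states
  a(bc)* : 8 states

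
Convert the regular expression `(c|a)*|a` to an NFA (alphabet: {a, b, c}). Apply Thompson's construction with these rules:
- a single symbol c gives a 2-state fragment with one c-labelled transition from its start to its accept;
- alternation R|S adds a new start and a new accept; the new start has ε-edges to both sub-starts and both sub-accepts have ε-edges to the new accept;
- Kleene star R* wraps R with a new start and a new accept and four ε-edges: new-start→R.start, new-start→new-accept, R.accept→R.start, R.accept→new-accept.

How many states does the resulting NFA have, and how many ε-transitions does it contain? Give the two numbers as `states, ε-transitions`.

12, 12

Bottom-up over the parse tree:
Each of the 3 symbol leaves contributes 2 states and 0 ε-transitions.
  c|a — 6 states, 4 ε-transitions
  (c|a)* — 8 states, 8 ε-transitions
  (c|a)*|a — 12 states, 12 ε-transitions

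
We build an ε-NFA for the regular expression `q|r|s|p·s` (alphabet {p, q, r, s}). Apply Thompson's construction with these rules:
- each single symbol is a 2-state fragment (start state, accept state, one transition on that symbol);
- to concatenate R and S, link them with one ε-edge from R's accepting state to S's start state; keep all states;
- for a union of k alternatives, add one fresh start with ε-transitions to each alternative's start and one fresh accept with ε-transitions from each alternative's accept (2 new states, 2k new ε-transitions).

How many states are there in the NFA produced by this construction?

Recursing over subexpressions:
Each of the 5 symbol leaves contributes a 2-state fragment.
  p·s : 4 states
  q|r|s|p·s : 12 states

12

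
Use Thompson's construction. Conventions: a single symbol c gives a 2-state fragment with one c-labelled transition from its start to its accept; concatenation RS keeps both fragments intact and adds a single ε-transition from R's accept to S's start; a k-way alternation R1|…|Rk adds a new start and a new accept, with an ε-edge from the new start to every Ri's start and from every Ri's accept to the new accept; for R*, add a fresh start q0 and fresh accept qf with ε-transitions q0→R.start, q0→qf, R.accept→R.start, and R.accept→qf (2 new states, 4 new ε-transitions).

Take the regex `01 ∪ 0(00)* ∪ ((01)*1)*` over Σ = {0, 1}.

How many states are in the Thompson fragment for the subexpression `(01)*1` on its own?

8

Fragment for `(01)*1`:
Each of the 3 symbol leaves contributes a 2-state fragment.
  01 → 4 states
  (01)* → 6 states
  (01)*1 → 8 states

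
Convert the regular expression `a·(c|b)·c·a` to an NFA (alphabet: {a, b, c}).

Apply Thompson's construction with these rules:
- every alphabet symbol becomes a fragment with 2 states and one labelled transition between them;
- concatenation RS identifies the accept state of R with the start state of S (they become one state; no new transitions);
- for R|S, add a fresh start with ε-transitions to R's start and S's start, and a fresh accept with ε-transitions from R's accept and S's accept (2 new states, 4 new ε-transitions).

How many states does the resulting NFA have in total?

9

Recursing over subexpressions:
Each of the 5 symbol leaves contributes a 2-state fragment.
  c|b → 6 states
  a·(c|b)·c·a → 9 states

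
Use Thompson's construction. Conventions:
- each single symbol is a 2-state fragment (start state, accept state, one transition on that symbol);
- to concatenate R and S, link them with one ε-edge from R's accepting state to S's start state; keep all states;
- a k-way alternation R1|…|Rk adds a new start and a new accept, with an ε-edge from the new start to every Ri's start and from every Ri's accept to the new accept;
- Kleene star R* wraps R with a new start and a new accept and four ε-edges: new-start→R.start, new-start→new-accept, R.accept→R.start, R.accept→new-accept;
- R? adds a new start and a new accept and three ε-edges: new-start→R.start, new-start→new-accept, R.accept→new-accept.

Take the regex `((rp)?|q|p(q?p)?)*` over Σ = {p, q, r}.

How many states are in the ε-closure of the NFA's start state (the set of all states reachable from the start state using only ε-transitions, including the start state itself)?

Let C(F) = |ε-closure(F.start)| within fragment F, and note whether F accepts ε. Symbol fragments have C = 1 and do not accept ε. Then:
  rp : |closure| equals the left operand's closure size = 1 (its accept is not ε-reachable, so the closure stops there)
  (rp)? : new start has ε-edges to the inner start and to the new accept, so |closure| = 2 + 1 = 3
  q? : |closure| = 1 (new start) + 1 (body) + 1 (new accept, via ε) = 3
  q?p : the left operand accepts ε, so the closure extends into the next operand (via the concat ε-link); |closure| = 3 + 1 = 4
  (q?p)? : new start has ε-edges to the inner start and to the new accept, so |closure| = 2 + 4 = 6
  p(q?p)? : |closure| equals the left operand's closure size = 1 (its accept is not ε-reachable, so the closure stops there)
  (rp)?|q|p(q?p)? : new start ε-reaches every alternative's start; at least one alternative accepts ε, so the union's new accept is reached too: |closure| = 1 + 3 + 1 + 1 + 1 = 7
  ((rp)?|q|p(q?p)?)* : |closure| = 1 (new start) + 7 (body) + 1 (new accept) = 9

9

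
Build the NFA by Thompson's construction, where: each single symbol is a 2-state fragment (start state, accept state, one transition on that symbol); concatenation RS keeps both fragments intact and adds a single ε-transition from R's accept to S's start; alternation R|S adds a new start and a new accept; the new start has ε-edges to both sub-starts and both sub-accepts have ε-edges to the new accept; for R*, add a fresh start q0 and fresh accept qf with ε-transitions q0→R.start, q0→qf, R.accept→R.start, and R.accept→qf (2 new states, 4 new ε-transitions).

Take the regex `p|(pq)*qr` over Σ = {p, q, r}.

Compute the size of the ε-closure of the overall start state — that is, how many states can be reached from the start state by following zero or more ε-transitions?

6

Work bottom-up. For each fragment F, track |ε-closure(F.start)| and whether F's accept lies in that closure (i.e. whether F accepts ε). A single-symbol fragment has closure size 1 and does not accept ε.
  pq → |ε-closure| equals the left operand's closure size = 1 (its accept is not ε-reachable, so the closure stops there)
  (pq)* → new start has ε-edges to the inner start and to the new accept, so |ε-closure| = 2 + 1 = 3
  (pq)*qr → the left operand accepts ε, so the closure extends into the next operand (via the concat ε-link); |ε-closure| = 3 + 1 = 4
  p|(pq)*qr → new start ε-reaches every alternative's start; none of them accept ε, so the new accept is not reached: |ε-closure| = 1 + 1 + 4 = 6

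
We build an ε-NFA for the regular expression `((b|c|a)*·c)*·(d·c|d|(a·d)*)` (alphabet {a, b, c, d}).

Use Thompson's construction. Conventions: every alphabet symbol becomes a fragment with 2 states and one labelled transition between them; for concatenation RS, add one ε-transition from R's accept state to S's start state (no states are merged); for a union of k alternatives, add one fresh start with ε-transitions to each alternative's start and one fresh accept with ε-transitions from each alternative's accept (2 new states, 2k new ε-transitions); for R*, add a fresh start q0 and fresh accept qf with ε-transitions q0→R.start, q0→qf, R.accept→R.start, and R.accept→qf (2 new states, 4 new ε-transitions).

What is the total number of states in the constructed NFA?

Bottom-up over the parse tree:
Each of the 9 symbol leaves contributes a 2-state fragment.
  b|c|a — 8 states
  (b|c|a)* — 10 states
  (b|c|a)*·c — 12 states
  ((b|c|a)*·c)* — 14 states
  d·c — 4 states
  a·d — 4 states
  (a·d)* — 6 states
  d·c|d|(a·d)* — 14 states
  ((b|c|a)*·c)*·(d·c|d|(a·d)*) — 28 states

28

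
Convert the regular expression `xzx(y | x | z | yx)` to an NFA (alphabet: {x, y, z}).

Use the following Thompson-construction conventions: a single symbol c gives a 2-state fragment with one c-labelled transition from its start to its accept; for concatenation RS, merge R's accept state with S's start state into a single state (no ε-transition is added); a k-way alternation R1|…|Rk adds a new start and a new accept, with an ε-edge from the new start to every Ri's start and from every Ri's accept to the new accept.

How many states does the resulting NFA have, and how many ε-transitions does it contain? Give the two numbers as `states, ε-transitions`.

14, 8

Bottom-up over the parse tree:
Each of the 8 symbol leaves contributes 2 states and 0 ε-transitions.
  yx → 3 states, 0 ε-transitions
  y | x | z | yx → 11 states, 8 ε-transitions
  xzx(y | x | z | yx) → 14 states, 8 ε-transitions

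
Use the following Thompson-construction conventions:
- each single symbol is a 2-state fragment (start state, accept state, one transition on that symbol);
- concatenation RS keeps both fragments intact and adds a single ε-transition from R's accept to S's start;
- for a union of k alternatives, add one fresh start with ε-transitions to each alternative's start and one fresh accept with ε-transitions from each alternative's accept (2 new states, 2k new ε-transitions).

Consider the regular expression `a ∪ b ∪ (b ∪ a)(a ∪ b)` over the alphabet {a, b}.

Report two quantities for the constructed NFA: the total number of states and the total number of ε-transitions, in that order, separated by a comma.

Per subexpression:
Each of the 6 symbol leaves contributes 2 states and 0 ε-transitions.
  b ∪ a → 6 states, 4 ε-transitions
  a ∪ b → 6 states, 4 ε-transitions
  (b ∪ a)(a ∪ b) → 12 states, 9 ε-transitions
  a ∪ b ∪ (b ∪ a)(a ∪ b) → 18 states, 15 ε-transitions

18, 15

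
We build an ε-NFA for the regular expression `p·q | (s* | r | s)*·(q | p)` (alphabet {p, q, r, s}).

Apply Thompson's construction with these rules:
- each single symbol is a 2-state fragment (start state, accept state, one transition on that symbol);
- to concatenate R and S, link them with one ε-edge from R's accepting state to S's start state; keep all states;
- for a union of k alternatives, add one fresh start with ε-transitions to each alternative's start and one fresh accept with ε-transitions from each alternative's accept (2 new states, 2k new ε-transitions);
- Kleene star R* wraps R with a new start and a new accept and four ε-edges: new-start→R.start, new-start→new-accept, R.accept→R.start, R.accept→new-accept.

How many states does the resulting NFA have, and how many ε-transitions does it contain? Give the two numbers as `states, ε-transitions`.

By structural recursion:
Each of the 7 symbol leaves contributes 2 states and 0 ε-transitions.
  p·q → 4 states, 1 ε-transition
  s* → 4 states, 4 ε-transitions
  s* | r | s → 10 states, 10 ε-transitions
  (s* | r | s)* → 12 states, 14 ε-transitions
  q | p → 6 states, 4 ε-transitions
  (s* | r | s)*·(q | p) → 18 states, 19 ε-transitions
  p·q | (s* | r | s)*·(q | p) → 24 states, 24 ε-transitions

24, 24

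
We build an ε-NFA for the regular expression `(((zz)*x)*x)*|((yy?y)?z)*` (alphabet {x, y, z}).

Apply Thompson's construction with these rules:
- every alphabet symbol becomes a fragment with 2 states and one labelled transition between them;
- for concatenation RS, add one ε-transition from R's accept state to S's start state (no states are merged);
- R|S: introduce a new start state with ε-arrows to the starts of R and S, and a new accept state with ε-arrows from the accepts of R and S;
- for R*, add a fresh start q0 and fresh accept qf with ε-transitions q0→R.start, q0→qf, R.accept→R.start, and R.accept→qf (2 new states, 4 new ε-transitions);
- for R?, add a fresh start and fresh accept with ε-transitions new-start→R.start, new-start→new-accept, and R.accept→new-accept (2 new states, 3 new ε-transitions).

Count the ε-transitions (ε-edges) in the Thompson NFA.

Per subexpression:
Each of the 8 symbol leaves contributes 0 ε-transitions.
  zz → 1 ε-transition
  (zz)* → 5 ε-transitions
  (zz)*x → 6 ε-transitions
  ((zz)*x)* → 10 ε-transitions
  ((zz)*x)*x → 11 ε-transitions
  (((zz)*x)*x)* → 15 ε-transitions
  y? → 3 ε-transitions
  yy?y → 5 ε-transitions
  (yy?y)? → 8 ε-transitions
  (yy?y)?z → 9 ε-transitions
  ((yy?y)?z)* → 13 ε-transitions
  (((zz)*x)*x)*|((yy?y)?z)* → 32 ε-transitions

32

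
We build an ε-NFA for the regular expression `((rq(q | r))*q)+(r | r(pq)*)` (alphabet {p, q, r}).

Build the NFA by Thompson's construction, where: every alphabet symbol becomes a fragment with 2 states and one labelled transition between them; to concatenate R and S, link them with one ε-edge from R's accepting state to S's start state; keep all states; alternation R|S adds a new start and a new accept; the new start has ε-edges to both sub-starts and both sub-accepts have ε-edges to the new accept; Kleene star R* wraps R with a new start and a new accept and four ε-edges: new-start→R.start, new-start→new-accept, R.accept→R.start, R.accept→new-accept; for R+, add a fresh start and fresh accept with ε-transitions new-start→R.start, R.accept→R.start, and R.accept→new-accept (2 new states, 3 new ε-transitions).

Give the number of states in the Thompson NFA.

28

By structural recursion:
Each of the 9 symbol leaves contributes a 2-state fragment.
  q | r = 6 states
  rq(q | r) = 10 states
  (rq(q | r))* = 12 states
  (rq(q | r))*q = 14 states
  ((rq(q | r))*q)+ = 16 states
  pq = 4 states
  (pq)* = 6 states
  r(pq)* = 8 states
  r | r(pq)* = 12 states
  ((rq(q | r))*q)+(r | r(pq)*) = 28 states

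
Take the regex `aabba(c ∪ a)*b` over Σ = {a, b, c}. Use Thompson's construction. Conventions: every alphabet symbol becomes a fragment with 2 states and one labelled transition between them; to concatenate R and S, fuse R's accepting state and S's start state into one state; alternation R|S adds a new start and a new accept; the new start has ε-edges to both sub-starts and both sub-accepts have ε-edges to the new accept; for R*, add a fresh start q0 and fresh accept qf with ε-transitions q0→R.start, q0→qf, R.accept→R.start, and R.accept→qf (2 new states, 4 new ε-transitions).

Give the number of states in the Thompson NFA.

By structural recursion:
Each of the 8 symbol leaves contributes a 2-state fragment.
  c ∪ a : 6 states
  (c ∪ a)* : 8 states
  aabba(c ∪ a)*b : 14 states

14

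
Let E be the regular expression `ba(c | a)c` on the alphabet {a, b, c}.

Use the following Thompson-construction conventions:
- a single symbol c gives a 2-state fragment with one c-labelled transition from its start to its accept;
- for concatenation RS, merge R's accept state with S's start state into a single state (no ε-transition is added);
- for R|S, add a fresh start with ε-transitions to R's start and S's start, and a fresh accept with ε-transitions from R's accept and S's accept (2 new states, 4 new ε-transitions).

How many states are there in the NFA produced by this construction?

9

By structural recursion:
Each of the 5 symbol leaves contributes a 2-state fragment.
  c | a = 6 states
  ba(c | a)c = 9 states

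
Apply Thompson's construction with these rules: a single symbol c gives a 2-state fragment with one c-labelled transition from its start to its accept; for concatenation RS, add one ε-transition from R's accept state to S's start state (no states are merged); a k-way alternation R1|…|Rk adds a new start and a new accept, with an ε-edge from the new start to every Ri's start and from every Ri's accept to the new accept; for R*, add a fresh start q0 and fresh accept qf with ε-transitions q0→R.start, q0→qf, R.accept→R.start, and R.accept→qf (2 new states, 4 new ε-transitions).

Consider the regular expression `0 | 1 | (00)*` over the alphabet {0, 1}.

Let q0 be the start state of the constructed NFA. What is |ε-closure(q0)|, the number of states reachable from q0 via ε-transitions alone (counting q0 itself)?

Let C(F) = |ε-closure(F.start)| within fragment F, and note whether F accepts ε. Symbol fragments have C = 1 and do not accept ε. Then:
  00 → same as the first factor's closure: |ε-closure| = 1
  (00)* → new start has ε-edges to the inner start and to the new accept, so |ε-closure| = 2 + 1 = 3
  0 | 1 | (00)* → |ε-closure| = 1 (new start) + (1 + 1 + 3) + 1 (new accept, since some branch ε-reaches its own accept) = 7

7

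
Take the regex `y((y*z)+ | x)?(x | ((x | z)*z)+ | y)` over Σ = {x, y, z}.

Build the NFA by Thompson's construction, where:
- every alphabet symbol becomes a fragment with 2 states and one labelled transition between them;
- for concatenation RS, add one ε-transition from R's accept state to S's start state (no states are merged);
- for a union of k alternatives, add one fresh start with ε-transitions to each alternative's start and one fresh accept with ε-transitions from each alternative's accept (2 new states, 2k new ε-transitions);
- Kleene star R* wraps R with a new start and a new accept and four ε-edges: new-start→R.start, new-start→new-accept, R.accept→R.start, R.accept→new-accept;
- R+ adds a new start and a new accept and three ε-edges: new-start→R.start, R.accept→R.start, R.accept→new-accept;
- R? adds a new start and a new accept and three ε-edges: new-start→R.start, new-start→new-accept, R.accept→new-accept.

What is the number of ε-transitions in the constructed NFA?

Per subexpression:
Each of the 9 symbol leaves contributes 0 ε-transitions.
  y* = 4 ε-transitions
  y*z = 5 ε-transitions
  (y*z)+ = 8 ε-transitions
  (y*z)+ | x = 12 ε-transitions
  ((y*z)+ | x)? = 15 ε-transitions
  x | z = 4 ε-transitions
  (x | z)* = 8 ε-transitions
  (x | z)*z = 9 ε-transitions
  ((x | z)*z)+ = 12 ε-transitions
  x | ((x | z)*z)+ | y = 18 ε-transitions
  y((y*z)+ | x)?(x | ((x | z)*z)+ | y) = 35 ε-transitions

35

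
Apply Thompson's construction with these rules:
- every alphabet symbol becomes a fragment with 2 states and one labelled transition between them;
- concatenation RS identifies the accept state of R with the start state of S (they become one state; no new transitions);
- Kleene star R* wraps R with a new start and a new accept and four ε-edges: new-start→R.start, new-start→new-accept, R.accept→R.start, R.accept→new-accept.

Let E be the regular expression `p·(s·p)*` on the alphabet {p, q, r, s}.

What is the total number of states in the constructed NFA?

6

Per subexpression:
Each of the 3 symbol leaves contributes a 2-state fragment.
  s·p → 3 states
  (s·p)* → 5 states
  p·(s·p)* → 6 states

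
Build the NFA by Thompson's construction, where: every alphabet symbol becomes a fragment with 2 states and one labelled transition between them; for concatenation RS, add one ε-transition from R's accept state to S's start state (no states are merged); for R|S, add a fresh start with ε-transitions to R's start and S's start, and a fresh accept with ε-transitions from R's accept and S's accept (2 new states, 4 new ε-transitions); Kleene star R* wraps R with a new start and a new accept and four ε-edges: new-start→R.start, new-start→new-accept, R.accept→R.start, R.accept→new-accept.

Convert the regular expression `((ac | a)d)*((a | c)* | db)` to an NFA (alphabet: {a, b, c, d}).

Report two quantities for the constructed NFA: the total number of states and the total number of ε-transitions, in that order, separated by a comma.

Bottom-up over the parse tree:
Each of the 8 symbol leaves contributes 2 states and 0 ε-transitions.
  ac — 4 states, 1 ε-transition
  ac | a — 8 states, 5 ε-transitions
  (ac | a)d — 10 states, 6 ε-transitions
  ((ac | a)d)* — 12 states, 10 ε-transitions
  a | c — 6 states, 4 ε-transitions
  (a | c)* — 8 states, 8 ε-transitions
  db — 4 states, 1 ε-transition
  (a | c)* | db — 14 states, 13 ε-transitions
  ((ac | a)d)*((a | c)* | db) — 26 states, 24 ε-transitions

26, 24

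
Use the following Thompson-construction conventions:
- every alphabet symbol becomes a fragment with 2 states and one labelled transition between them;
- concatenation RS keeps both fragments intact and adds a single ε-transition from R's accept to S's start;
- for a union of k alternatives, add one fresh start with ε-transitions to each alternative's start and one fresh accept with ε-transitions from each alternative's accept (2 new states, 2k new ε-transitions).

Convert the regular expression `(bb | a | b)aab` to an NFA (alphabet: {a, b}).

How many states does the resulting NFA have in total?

16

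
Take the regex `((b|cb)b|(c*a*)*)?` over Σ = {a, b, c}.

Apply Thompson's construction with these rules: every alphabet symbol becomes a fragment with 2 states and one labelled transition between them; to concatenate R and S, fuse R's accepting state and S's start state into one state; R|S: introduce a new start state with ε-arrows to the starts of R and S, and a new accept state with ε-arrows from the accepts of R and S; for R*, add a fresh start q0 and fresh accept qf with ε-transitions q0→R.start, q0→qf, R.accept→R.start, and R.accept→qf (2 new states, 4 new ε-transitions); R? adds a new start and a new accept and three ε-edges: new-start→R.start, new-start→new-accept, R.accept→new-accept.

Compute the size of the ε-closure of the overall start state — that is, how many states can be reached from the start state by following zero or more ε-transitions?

14

Work bottom-up. For each fragment F, track |ε-closure(F.start)| and whether F's accept lies in that closure (i.e. whether F accepts ε). A single-symbol fragment has closure size 1 and does not accept ε.
  cb — same as the first factor's closure: |closure| = 1
  b|cb — new start ε-reaches every alternative's start; none of them accept ε, so the new accept is not reached: |closure| = 1 + 1 + 1 = 3
  (b|cb)b — same as the first factor's closure: |closure| = 3
  c* — new start has ε-edges to the inner start and to the new accept, so |closure| = 2 + 1 = 3
  a* — |closure| = 1 (new start) + 1 (body) + 1 (new accept) = 3
  c*a* — the left operand accepts ε, so the closure extends into the next operand (the shared merged state is already counted); |closure| = 3 + (3−1) = 5
  (c*a*)* — the star's fresh start ε-reaches both the body's start and the fresh accept: |closure| = 2 + 5 = 7
  (b|cb)b|(c*a*)* — new start ε-reaches every alternative's start; at least one alternative accepts ε, so the union's new accept is reached too: |closure| = 1 + 3 + 7 + 1 = 12
  ((b|cb)b|(c*a*)*)? — new start has ε-edges to the inner start and to the new accept, so |closure| = 2 + 12 = 14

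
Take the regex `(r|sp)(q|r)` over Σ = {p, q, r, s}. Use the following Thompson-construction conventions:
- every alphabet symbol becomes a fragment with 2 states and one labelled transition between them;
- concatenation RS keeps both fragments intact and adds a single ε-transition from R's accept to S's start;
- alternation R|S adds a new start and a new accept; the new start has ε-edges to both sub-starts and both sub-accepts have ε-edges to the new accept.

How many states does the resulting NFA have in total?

14

Building bottom-up:
Each of the 5 symbol leaves contributes a 2-state fragment.
  sp → 4 states
  r|sp → 8 states
  q|r → 6 states
  (r|sp)(q|r) → 14 states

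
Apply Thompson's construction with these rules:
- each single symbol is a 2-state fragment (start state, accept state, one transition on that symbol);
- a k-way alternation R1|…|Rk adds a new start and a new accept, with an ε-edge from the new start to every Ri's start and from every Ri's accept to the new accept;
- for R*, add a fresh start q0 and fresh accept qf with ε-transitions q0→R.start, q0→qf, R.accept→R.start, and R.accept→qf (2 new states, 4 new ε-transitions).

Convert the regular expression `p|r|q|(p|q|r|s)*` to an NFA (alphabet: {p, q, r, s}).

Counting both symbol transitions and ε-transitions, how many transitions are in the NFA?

27

Per subexpression:
Each of the 7 symbol leaves contributes 1 transition (1 symbol, 0 ε).
  p|q|r|s → 12 transitions (4 symbol, 8 ε)
  (p|q|r|s)* → 16 transitions (4 symbol, 12 ε)
  p|r|q|(p|q|r|s)* → 27 transitions (7 symbol, 20 ε)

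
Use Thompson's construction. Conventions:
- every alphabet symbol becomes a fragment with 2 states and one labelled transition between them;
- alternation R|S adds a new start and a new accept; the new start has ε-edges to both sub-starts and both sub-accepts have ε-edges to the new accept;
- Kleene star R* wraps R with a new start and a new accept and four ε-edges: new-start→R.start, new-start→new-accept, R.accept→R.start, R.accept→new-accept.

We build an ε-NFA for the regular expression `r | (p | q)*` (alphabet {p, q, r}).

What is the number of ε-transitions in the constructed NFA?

12

Building bottom-up:
Each of the 3 symbol leaves contributes 0 ε-transitions.
  p | q → 4 ε-transitions
  (p | q)* → 8 ε-transitions
  r | (p | q)* → 12 ε-transitions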